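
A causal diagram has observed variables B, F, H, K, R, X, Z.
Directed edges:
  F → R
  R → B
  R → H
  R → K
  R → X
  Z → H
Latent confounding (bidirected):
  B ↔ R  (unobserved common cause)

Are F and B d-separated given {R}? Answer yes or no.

No — F and B are d-connected given {R}.

Bayes-Ball from F | {R} reaches {B}.
B ∈ reach(F|{R}) ⇒ F ⊥̸ B | {R}.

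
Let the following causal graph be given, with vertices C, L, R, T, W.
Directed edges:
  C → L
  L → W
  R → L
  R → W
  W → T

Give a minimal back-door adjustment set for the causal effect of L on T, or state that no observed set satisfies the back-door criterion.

desc(L)\{L}={T,W}; candidates ⊆ {C,R}.
size 0: {}; under {} L still reaches {C,R,T,W} ∋ T.
{R}: L⊥T given {R} in G with L→· removed — back-door holds.

L→T: minimal back-door set {R}.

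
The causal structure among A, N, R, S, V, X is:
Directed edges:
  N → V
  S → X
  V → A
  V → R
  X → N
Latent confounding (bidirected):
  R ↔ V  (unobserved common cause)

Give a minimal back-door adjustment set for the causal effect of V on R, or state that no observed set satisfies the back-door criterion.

V→R: no observed back-door set.

desc(V)\{V}={A,R}; candidates ⊆ {N,S,X}.
V↔R: latent back-door arc(s) into V.
size 0: {}; under {} V still reaches {N,R,S,X} ∋ R.
size 1: {N}, {S}, {X}; under {N} V still reaches {R} ∋ R.
size 2: {N,S}, {N,X}, {S,X}; under {N,S} V still reaches {R} ∋ R.
V↔R cannot be blocked by any observed set — no back-door set.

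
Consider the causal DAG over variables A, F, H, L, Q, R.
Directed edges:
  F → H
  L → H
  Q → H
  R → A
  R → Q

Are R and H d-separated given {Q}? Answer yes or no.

Bayes-Ball from R | {Q} reaches {A}.
H ∉ reach(R|{Q}) ⇒ R ⊥ H | {Q}.

Yes — R ⊥ H | {Q}.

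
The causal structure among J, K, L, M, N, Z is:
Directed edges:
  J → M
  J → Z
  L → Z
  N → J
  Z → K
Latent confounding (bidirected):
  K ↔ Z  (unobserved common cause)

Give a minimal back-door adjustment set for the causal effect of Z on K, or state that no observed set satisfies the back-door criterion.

Z→K: no observed back-door set.

desc(Z)\{Z}={K}; candidates ⊆ {J,L,M,N}.
Z↔K: latent back-door arc(s) into Z.
size 0: {}; under {} Z still reaches {J,K,L,M,N} ∋ K.
size 1: {J}, {L}, {M} …(+1); under {J} Z still reaches {K,L} ∋ K.
size 2: {J,L}, {J,M}, {J,N} …(+3); under {J,L} Z still reaches {K} ∋ K.
Z↔K cannot be blocked by any observed set — no back-door set.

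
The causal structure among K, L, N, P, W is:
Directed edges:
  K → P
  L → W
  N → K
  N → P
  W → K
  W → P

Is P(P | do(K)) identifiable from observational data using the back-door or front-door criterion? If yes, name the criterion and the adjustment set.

desc(K)\{K}={P}; candidates ⊆ {L,N,W}.
size 0: {}; under {} K still reaches {L,N,P,W} ∋ P.
size 1: {L}, {N}, {W}; under {L} K still reaches {N,P,W} ∋ P.
{N,W}: K⊥P given {N,W} in G with K→· removed — back-door holds.
P(P|do(K)) = Σ_{N,W} P(P|K,N,W)·P(N,W).

P(P|do(K)): backdoor, adjust for {N, W}.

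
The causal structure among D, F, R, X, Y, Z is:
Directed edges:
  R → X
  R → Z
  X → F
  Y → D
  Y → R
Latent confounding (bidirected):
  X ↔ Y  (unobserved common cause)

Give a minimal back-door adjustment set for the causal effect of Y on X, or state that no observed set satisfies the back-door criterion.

desc(Y)\{Y}={D,F,R,X,Z}; candidates ⊆ {—}.
Y↔X: latent back-door arc(s) into Y.
size 0: {}; under {} Y still reaches {F,X} ∋ X.
Y↔X cannot be blocked by any observed set — no back-door set.

Y→X: no observed back-door set.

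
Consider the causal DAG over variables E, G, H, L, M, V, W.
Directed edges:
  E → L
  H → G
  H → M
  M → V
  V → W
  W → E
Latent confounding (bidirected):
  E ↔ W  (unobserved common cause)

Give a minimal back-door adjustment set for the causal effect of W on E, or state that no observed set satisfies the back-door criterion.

W→E: no observed back-door set.

desc(W)\{W}={E,L}; candidates ⊆ {G,H,M,V}.
W↔E: latent back-door arc(s) into W.
size 0: {}; under {} W still reaches {E,G,H,L,M,V} ∋ E.
size 1: {G}, {H}, {M} …(+1); under {G} W still reaches {E,H,L,M,V} ∋ E.
size 2: {G,H}, {G,M}, {G,V} …(+3); under {G,H} W still reaches {E,L,M,V} ∋ E.
W↔E cannot be blocked by any observed set — no back-door set.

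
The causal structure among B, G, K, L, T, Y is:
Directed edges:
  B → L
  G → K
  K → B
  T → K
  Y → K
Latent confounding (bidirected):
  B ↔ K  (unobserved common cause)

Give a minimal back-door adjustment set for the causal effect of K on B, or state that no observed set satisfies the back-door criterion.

desc(K)\{K}={B,L}; candidates ⊆ {G,T,Y}.
K↔B: latent back-door arc(s) into K.
size 0: {}; under {} K still reaches {B,G,L,T,Y} ∋ B.
size 1: {G}, {T}, {Y}; under {G} K still reaches {B,L,T,Y} ∋ B.
size 2: {G,T}, {G,Y}, {T,Y}; under {G,T} K still reaches {B,L,Y} ∋ B.
K↔B cannot be blocked by any observed set — no back-door set.

K→B: no observed back-door set.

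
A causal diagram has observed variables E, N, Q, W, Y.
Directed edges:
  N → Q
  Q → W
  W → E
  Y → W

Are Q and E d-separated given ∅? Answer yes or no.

Bayes-Ball from Q | ∅ reaches {E,N,W}.
E ∈ reach(Q|∅) ⇒ Q ⊥̸ E | ∅.

No — Q and E are d-connected given ∅.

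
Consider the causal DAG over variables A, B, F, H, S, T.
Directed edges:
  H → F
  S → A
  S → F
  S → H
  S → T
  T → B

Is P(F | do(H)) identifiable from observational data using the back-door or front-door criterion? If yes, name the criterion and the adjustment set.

P(F|do(H)): backdoor, adjust for {S}.

desc(H)\{H}={F}; candidates ⊆ {A,B,S,T}.
size 0: {}; under {} H still reaches {A,B,F,S,T} ∋ F.
{S}: H⊥F given {S} in G with H→· removed — back-door holds.
P(F|do(H)) = Σ_{S} P(F|H,S)·P(S).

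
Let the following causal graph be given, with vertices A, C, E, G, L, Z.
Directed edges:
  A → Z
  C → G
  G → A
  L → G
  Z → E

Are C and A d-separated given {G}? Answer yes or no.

Yes — C ⊥ A | {G}.

Bayes-Ball from C | {G} reaches {L}.
A ∉ reach(C|{G}) ⇒ C ⊥ A | {G}.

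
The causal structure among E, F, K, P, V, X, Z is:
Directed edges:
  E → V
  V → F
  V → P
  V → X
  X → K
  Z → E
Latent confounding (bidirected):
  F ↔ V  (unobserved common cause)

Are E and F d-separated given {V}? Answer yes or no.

Bayes-Ball from E | {V} reaches {F,Z}.
F ∈ reach(E|{V}) ⇒ E ⊥̸ F | {V}.

No — E and F are d-connected given {V}.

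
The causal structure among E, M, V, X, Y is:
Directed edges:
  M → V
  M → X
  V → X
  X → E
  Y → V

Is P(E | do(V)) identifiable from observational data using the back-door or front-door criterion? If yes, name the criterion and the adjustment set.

desc(V)\{V}={E,X}; candidates ⊆ {M,Y}.
size 0: {}; under {} V still reaches {E,M,X,Y} ∋ E.
{M}: V⊥E given {M} in G with V→· removed — back-door holds.
P(E|do(V)) = Σ_{M} P(E|V,M)·P(M).

P(E|do(V)): backdoor, adjust for {M}.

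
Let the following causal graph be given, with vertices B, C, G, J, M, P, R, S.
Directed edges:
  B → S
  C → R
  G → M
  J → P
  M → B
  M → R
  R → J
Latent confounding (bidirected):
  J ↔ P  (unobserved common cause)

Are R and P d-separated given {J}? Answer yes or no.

Bayes-Ball from R | {J} reaches {B,C,G,M,P,S}.
P ∈ reach(R|{J}) ⇒ R ⊥̸ P | {J}.

No — R and P are d-connected given {J}.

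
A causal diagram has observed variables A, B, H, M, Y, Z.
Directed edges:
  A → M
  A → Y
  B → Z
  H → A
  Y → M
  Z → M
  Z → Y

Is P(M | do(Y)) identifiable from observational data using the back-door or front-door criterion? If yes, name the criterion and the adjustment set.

desc(Y)\{Y}={M}; candidates ⊆ {A,B,H,Z}.
size 0: {}; under {} Y still reaches {A,B,H,M,Z} ∋ M.
size 1: {A}, {B}, {H} …(+1); under {A} Y still reaches {B,M,Z} ∋ M.
{A,Z}: Y⊥M given {A,Z} in G with Y→· removed — back-door holds.
P(M|do(Y)) = Σ_{A,Z} P(M|Y,A,Z)·P(A,Z).

P(M|do(Y)): backdoor, adjust for {A, Z}.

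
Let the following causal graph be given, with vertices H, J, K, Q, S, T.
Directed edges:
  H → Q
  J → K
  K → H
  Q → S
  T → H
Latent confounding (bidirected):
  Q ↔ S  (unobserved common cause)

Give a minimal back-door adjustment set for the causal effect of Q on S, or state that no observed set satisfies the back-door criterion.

Q→S: no observed back-door set.

desc(Q)\{Q}={S}; candidates ⊆ {H,J,K,T}.
Q↔S: latent back-door arc(s) into Q.
size 0: {}; under {} Q still reaches {H,J,K,S,T} ∋ S.
size 1: {H}, {J}, {K} …(+1); under {H} Q still reaches {S} ∋ S.
size 2: {H,J}, {H,K}, {H,T} …(+3); under {H,J} Q still reaches {S} ∋ S.
Q↔S cannot be blocked by any observed set — no back-door set.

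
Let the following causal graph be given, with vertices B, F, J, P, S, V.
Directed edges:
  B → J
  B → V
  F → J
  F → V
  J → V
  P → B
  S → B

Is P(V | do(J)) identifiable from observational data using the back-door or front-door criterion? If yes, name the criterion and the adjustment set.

P(V|do(J)): backdoor, adjust for {B, F}.

desc(J)\{J}={V}; candidates ⊆ {B,F,P,S}.
size 0: {}; under {} J still reaches {B,F,P,S,V} ∋ V.
size 1: {B}, {F}, {P} …(+1); under {B} J still reaches {F,V} ∋ V.
{B,F}: J⊥V given {B,F} in G with J→· removed — back-door holds.
P(V|do(J)) = Σ_{B,F} P(V|J,B,F)·P(B,F).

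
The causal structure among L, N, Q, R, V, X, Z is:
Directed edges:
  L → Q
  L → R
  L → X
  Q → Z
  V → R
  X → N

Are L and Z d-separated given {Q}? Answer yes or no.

Yes — L ⊥ Z | {Q}.

Bayes-Ball from L | {Q} reaches {N,R,X}.
Z ∉ reach(L|{Q}) ⇒ L ⊥ Z | {Q}.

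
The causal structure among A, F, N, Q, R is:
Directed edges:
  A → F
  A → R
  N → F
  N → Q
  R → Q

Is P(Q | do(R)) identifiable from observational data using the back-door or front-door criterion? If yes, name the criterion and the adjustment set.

desc(R)\{R}={Q}; candidates ⊆ {A,F,N}.
∅: R⊥Q given ∅ in G with R→· removed — back-door holds.
P(Q|do(R)) = P(Q|R) — no adjustment needed.

P(Q|do(R)): backdoor, adjust for ∅.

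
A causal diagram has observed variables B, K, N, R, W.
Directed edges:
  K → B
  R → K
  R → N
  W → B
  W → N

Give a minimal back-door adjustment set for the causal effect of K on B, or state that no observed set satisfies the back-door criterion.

desc(K)\{K}={B}; candidates ⊆ {N,R,W}.
∅: K⊥B given ∅ in G with K→· removed — back-door holds.

K→B: minimal back-door set ∅.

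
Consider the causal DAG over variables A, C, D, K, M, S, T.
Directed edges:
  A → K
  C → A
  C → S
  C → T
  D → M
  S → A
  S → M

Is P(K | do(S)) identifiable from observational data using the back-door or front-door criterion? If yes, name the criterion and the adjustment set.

P(K|do(S)): backdoor, adjust for {C}.

desc(S)\{S}={A,K,M}; candidates ⊆ {C,D,T}.
size 0: {}; under {} S still reaches {A,C,K,T} ∋ K.
{C}: S⊥K given {C} in G with S→· removed — back-door holds.
P(K|do(S)) = Σ_{C} P(K|S,C)·P(C).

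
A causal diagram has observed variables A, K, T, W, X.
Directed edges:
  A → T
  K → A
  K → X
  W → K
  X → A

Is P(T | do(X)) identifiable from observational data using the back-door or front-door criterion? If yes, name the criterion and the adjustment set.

P(T|do(X)): backdoor, adjust for {K}.

desc(X)\{X}={A,T}; candidates ⊆ {K,W}.
size 0: {}; under {} X still reaches {A,K,T,W} ∋ T.
{K}: X⊥T given {K} in G with X→· removed — back-door holds.
P(T|do(X)) = Σ_{K} P(T|X,K)·P(K).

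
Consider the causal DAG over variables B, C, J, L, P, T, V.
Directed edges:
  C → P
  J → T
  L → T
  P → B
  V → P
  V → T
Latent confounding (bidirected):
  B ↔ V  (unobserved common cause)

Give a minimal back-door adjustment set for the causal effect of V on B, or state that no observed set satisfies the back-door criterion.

V→B: no observed back-door set.

desc(V)\{V}={B,P,T}; candidates ⊆ {C,J,L}.
V↔B: latent back-door arc(s) into V.
size 0: {}; under {} V still reaches {B} ∋ B.
size 1: {C}, {J}, {L}; under {C} V still reaches {B} ∋ B.
size 2: {C,J}, {C,L}, {J,L}; under {C,J} V still reaches {B} ∋ B.
V↔B cannot be blocked by any observed set — no back-door set.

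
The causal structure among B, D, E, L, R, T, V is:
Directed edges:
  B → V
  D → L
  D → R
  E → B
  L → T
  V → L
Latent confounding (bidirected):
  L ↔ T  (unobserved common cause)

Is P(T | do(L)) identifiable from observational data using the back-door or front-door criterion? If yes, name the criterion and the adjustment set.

desc(L)\{L}={T}; candidates ⊆ {B,D,E,R,V}.
L↔T: latent back-door arc(s) into L.
size 0: {}; under {} L still reaches {B,D,E,R,T,V} ∋ T.
size 1: {B}, {D}, {E} …(+2); under {B} L still reaches {D,R,T,V} ∋ T.
size 2: {B,D}, {B,E}, {B,R} …(+7); under {B,D} L still reaches {T,V} ∋ T.
L↔T cannot be blocked by any observed set — no back-door set.
No mediator lies on a directed L→…→T path.
Neither criterion identifies P(T|do(L)) in this graph.

P(T|do(L)): not identifiable (no BD/FD set).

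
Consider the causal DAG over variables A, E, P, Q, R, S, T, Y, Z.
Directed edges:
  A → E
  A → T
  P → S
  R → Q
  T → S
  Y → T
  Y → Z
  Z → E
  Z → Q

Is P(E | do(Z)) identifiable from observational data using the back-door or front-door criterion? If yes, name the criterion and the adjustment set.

P(E|do(Z)): backdoor, adjust for ∅.

desc(Z)\{Z}={E,Q}; candidates ⊆ {A,P,R,S,T,Y}.
∅: Z⊥E given ∅ in G with Z→· removed — back-door holds.
P(E|do(Z)) = P(E|Z) — no adjustment needed.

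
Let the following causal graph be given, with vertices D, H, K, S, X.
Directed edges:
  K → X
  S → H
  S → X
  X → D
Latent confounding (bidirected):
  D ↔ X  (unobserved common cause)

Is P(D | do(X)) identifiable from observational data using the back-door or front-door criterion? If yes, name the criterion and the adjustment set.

desc(X)\{X}={D}; candidates ⊆ {H,K,S}.
X↔D: latent back-door arc(s) into X.
size 0: {}; under {} X still reaches {D,H,K,S} ∋ D.
size 1: {H}, {K}, {S}; under {H} X still reaches {D,K,S} ∋ D.
size 2: {H,K}, {H,S}, {K,S}; under {H,K} X still reaches {D,S} ∋ D.
X↔D cannot be blocked by any observed set — no back-door set.
No mediator lies on a directed X→…→D path.
Neither criterion identifies P(D|do(X)) in this graph.

P(D|do(X)): not identifiable (no BD/FD set).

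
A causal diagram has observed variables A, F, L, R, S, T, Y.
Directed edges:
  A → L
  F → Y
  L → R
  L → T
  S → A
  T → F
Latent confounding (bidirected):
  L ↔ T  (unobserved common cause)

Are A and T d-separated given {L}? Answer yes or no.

Bayes-Ball from A | {L} reaches {F,S,T,Y}.
T ∈ reach(A|{L}) ⇒ A ⊥̸ T | {L}.

No — A and T are d-connected given {L}.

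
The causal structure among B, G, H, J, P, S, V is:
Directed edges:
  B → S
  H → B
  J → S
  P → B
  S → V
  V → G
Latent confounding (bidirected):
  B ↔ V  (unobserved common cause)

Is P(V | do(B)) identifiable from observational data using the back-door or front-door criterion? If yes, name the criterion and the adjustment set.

desc(B)\{B}={G,S,V}; candidates ⊆ {H,J,P}.
B↔V: latent back-door arc(s) into B.
size 0: {}; under {} B still reaches {G,H,P,V} ∋ V.
size 1: {H}, {J}, {P}; under {H} B still reaches {G,P,V} ∋ V.
size 2: {H,J}, {H,P}, {J,P}; under {H,J} B still reaches {G,P,V} ∋ V.
B↔V cannot be blocked by any observed set — no back-door set.
{S}: (i) intercepts every directed B→V path; (ii) no back-door B→{S}; (iii) {B} blocks every back-door {S}→V. Front-door holds.
P(V|do(B)) = Σ_{S} P(S|B) Σ_{B'} P(V|S,B')P(B').

P(V|do(B)): frontdoor, adjust for {S}.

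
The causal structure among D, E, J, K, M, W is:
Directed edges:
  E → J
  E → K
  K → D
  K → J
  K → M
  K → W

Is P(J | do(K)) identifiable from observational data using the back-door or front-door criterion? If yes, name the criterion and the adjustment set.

desc(K)\{K}={D,J,M,W}; candidates ⊆ {E}.
size 0: {}; under {} K still reaches {E,J} ∋ J.
{E}: K⊥J given {E} in G with K→· removed — back-door holds.
P(J|do(K)) = Σ_{E} P(J|K,E)·P(E).

P(J|do(K)): backdoor, adjust for {E}.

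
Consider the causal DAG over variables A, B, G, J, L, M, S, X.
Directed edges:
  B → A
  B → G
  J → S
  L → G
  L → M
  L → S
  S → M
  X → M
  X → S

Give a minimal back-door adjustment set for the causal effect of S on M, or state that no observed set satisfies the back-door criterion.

S→M: minimal back-door set {L, X}.

desc(S)\{S}={M}; candidates ⊆ {A,B,G,J,L,X}.
size 0: {}; under {} S still reaches {G,J,L,M,X} ∋ M.
size 1: {A}, {B}, {G} …(+3); under {A} S still reaches {G,J,L,M,X} ∋ M.
{L,X}: S⊥M given {L,X} in G with S→· removed — back-door holds.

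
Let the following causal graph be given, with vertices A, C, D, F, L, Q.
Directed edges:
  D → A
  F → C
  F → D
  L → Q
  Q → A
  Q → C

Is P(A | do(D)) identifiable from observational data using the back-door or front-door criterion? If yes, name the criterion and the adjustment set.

desc(D)\{D}={A}; candidates ⊆ {C,F,L,Q}.
∅: D⊥A given ∅ in G with D→· removed — back-door holds.
P(A|do(D)) = P(A|D) — no adjustment needed.

P(A|do(D)): backdoor, adjust for ∅.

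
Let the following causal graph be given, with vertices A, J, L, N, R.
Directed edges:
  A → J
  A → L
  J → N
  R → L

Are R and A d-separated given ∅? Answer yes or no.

Yes — R ⊥ A | ∅.

Bayes-Ball from R | ∅ reaches {L}.
A ∉ reach(R|∅) ⇒ R ⊥ A | ∅.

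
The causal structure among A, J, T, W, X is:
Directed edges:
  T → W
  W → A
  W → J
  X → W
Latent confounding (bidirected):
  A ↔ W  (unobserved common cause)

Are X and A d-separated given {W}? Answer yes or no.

Bayes-Ball from X | {W} reaches {A,T}.
A ∈ reach(X|{W}) ⇒ X ⊥̸ A | {W}.

No — X and A are d-connected given {W}.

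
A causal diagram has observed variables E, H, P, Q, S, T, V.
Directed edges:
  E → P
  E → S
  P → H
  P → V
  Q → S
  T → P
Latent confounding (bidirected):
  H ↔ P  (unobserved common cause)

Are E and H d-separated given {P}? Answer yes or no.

Bayes-Ball from E | {P} reaches {H,S,T}.
H ∈ reach(E|{P}) ⇒ E ⊥̸ H | {P}.

No — E and H are d-connected given {P}.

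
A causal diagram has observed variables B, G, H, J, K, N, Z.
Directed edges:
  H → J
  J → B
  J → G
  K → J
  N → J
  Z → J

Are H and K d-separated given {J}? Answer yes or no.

Bayes-Ball from H | {J} reaches {K,N,Z}.
K ∈ reach(H|{J}) ⇒ H ⊥̸ K | {J}.

No — H and K are d-connected given {J}.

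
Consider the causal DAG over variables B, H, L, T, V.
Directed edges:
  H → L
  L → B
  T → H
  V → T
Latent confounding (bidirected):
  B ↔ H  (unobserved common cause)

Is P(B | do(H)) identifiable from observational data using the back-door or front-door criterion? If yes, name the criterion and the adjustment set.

P(B|do(H)): frontdoor, adjust for {L}.

desc(H)\{H}={B,L}; candidates ⊆ {T,V}.
H↔B: latent back-door arc(s) into H.
size 0: {}; under {} H still reaches {B,T,V} ∋ B.
size 1: {T}, {V}; under {T} H still reaches {B} ∋ B.
size 2: {T,V}; under {T,V} H still reaches {B} ∋ B.
H↔B cannot be blocked by any observed set — no back-door set.
{L}: (i) intercepts every directed H→B path; (ii) no back-door H→{L}; (iii) {H} blocks every back-door {L}→B. Front-door holds.
P(B|do(H)) = Σ_{L} P(L|H) Σ_{H'} P(B|L,H')P(H').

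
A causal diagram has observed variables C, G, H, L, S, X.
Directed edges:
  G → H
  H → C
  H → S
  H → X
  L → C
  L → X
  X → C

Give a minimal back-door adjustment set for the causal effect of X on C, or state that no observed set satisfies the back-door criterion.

X→C: minimal back-door set {H, L}.

desc(X)\{X}={C}; candidates ⊆ {G,H,L,S}.
size 0: {}; under {} X still reaches {C,G,H,L,S} ∋ C.
size 1: {G}, {H}, {L} …(+1); under {G} X still reaches {C,H,L,S} ∋ C.
{H,L}: X⊥C given {H,L} in G with X→· removed — back-door holds.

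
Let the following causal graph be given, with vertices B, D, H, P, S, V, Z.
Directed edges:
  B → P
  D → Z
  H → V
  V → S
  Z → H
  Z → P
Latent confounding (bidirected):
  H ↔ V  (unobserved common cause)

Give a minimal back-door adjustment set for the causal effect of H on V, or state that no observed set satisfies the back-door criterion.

H→V: no observed back-door set.

desc(H)\{H}={S,V}; candidates ⊆ {B,D,P,Z}.
H↔V: latent back-door arc(s) into H.
size 0: {}; under {} H still reaches {D,P,S,V,Z} ∋ V.
size 1: {B}, {D}, {P} …(+1); under {B} H still reaches {D,P,S,V,Z} ∋ V.
size 2: {B,D}, {B,P}, {B,Z} …(+3); under {B,D} H still reaches {P,S,V,Z} ∋ V.
H↔V cannot be blocked by any observed set — no back-door set.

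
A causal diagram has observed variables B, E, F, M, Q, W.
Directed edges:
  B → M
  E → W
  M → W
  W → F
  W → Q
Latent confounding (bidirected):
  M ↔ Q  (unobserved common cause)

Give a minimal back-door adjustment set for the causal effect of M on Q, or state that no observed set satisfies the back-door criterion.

desc(M)\{M}={F,Q,W}; candidates ⊆ {B,E}.
M↔Q: latent back-door arc(s) into M.
size 0: {}; under {} M still reaches {B,Q} ∋ Q.
size 1: {B}, {E}; under {B} M still reaches {Q} ∋ Q.
size 2: {B,E}; under {B,E} M still reaches {Q} ∋ Q.
M↔Q cannot be blocked by any observed set — no back-door set.

M→Q: no observed back-door set.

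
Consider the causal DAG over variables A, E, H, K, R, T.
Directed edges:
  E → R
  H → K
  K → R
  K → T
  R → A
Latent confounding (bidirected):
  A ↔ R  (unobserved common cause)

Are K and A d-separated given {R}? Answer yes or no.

Bayes-Ball from K | {R} reaches {A,E,H,T}.
A ∈ reach(K|{R}) ⇒ K ⊥̸ A | {R}.

No — K and A are d-connected given {R}.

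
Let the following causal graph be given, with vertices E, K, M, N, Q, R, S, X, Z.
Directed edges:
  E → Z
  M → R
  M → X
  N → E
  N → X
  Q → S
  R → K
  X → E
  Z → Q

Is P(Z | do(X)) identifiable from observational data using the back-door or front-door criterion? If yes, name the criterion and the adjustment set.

P(Z|do(X)): backdoor, adjust for {N}.

desc(X)\{X}={E,Q,S,Z}; candidates ⊆ {K,M,N,R}.
size 0: {}; under {} X still reaches {E,K,M,N,Q,R,S,Z} ∋ Z.
{N}: X⊥Z given {N} in G with X→· removed — back-door holds.
P(Z|do(X)) = Σ_{N} P(Z|X,N)·P(N).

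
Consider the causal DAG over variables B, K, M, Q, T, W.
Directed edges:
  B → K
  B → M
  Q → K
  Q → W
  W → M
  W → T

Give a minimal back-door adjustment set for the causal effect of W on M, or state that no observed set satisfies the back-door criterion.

W→M: minimal back-door set ∅.

desc(W)\{W}={M,T}; candidates ⊆ {B,K,Q}.
∅: W⊥M given ∅ in G with W→· removed — back-door holds.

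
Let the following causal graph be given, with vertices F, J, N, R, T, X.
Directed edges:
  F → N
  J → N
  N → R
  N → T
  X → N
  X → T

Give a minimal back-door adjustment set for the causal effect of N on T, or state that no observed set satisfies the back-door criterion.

N→T: minimal back-door set {X}.

desc(N)\{N}={R,T}; candidates ⊆ {F,J,X}.
size 0: {}; under {} N still reaches {F,J,T,X} ∋ T.
{X}: N⊥T given {X} in G with N→· removed — back-door holds.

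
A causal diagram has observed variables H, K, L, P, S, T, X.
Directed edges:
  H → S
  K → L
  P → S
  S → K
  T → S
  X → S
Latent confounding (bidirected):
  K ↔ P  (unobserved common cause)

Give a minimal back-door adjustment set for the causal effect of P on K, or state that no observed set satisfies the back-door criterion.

P→K: no observed back-door set.

desc(P)\{P}={K,L,S}; candidates ⊆ {H,T,X}.
P↔K: latent back-door arc(s) into P.
size 0: {}; under {} P still reaches {K,L} ∋ K.
size 1: {H}, {T}, {X}; under {H} P still reaches {K,L} ∋ K.
size 2: {H,T}, {H,X}, {T,X}; under {H,T} P still reaches {K,L} ∋ K.
P↔K cannot be blocked by any observed set — no back-door set.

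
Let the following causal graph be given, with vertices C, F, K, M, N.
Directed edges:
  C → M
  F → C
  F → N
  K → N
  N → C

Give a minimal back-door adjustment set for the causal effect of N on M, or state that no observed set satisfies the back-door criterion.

N→M: minimal back-door set {F}.

desc(N)\{N}={C,M}; candidates ⊆ {F,K}.
size 0: {}; under {} N still reaches {C,F,K,M} ∋ M.
{F}: N⊥M given {F} in G with N→· removed — back-door holds.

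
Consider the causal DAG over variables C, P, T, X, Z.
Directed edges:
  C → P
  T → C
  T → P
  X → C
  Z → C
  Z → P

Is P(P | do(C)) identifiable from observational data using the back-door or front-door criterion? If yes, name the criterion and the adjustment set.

P(P|do(C)): backdoor, adjust for {T, Z}.

desc(C)\{C}={P}; candidates ⊆ {T,X,Z}.
size 0: {}; under {} C still reaches {P,T,X,Z} ∋ P.
size 1: {T}, {X}, {Z}; under {T} C still reaches {P,X,Z} ∋ P.
{T,Z}: C⊥P given {T,Z} in G with C→· removed — back-door holds.
P(P|do(C)) = Σ_{T,Z} P(P|C,T,Z)·P(T,Z).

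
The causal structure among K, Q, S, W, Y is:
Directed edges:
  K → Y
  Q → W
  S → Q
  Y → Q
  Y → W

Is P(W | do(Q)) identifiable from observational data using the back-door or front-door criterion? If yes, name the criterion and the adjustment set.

desc(Q)\{Q}={W}; candidates ⊆ {K,S,Y}.
size 0: {}; under {} Q still reaches {K,S,W,Y} ∋ W.
{Y}: Q⊥W given {Y} in G with Q→· removed — back-door holds.
P(W|do(Q)) = Σ_{Y} P(W|Q,Y)·P(Y).

P(W|do(Q)): backdoor, adjust for {Y}.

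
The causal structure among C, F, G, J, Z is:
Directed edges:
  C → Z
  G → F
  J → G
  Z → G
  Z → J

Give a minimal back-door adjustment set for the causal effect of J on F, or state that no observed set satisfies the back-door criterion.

J→F: minimal back-door set {Z}.

desc(J)\{J}={F,G}; candidates ⊆ {C,Z}.
size 0: {}; under {} J still reaches {C,F,G,Z} ∋ F.
{Z}: J⊥F given {Z} in G with J→· removed — back-door holds.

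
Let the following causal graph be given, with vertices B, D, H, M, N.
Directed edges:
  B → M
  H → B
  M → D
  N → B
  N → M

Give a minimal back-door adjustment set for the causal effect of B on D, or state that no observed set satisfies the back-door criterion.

desc(B)\{B}={D,M}; candidates ⊆ {H,N}.
size 0: {}; under {} B still reaches {D,H,M,N} ∋ D.
{N}: B⊥D given {N} in G with B→· removed — back-door holds.

B→D: minimal back-door set {N}.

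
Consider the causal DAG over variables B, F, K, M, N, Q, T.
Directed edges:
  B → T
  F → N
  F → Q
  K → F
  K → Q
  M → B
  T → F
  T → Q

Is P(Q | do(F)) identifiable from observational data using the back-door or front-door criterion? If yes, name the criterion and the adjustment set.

desc(F)\{F}={N,Q}; candidates ⊆ {B,K,M,T}.
size 0: {}; under {} F still reaches {B,K,M,Q,T} ∋ Q.
size 1: {B}, {K}, {M} …(+1); under {B} F still reaches {K,Q,T} ∋ Q.
{K,T}: F⊥Q given {K,T} in G with F→· removed — back-door holds.
P(Q|do(F)) = Σ_{K,T} P(Q|F,K,T)·P(K,T).

P(Q|do(F)): backdoor, adjust for {K, T}.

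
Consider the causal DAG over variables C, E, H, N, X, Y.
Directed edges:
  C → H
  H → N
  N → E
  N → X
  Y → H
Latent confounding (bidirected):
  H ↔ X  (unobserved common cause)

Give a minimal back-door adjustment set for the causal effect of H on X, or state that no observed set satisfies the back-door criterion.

H→X: no observed back-door set.

desc(H)\{H}={E,N,X}; candidates ⊆ {C,Y}.
H↔X: latent back-door arc(s) into H.
size 0: {}; under {} H still reaches {C,X,Y} ∋ X.
size 1: {C}, {Y}; under {C} H still reaches {X,Y} ∋ X.
size 2: {C,Y}; under {C,Y} H still reaches {X} ∋ X.
H↔X cannot be blocked by any observed set — no back-door set.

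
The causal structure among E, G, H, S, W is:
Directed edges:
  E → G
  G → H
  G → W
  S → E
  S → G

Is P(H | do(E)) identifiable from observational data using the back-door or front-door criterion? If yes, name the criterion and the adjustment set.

P(H|do(E)): backdoor, adjust for {S}.

desc(E)\{E}={G,H,W}; candidates ⊆ {S}.
size 0: {}; under {} E still reaches {G,H,S,W} ∋ H.
{S}: E⊥H given {S} in G with E→· removed — back-door holds.
P(H|do(E)) = Σ_{S} P(H|E,S)·P(S).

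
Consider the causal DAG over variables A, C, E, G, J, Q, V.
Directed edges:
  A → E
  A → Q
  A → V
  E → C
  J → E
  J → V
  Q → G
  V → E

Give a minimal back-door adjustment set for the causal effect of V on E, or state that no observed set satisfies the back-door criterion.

desc(V)\{V}={C,E}; candidates ⊆ {A,G,J,Q}.
size 0: {}; under {} V still reaches {A,C,E,G,J,Q} ∋ E.
size 1: {A}, {G}, {J} …(+1); under {A} V still reaches {C,E,J} ∋ E.
{A,J}: V⊥E given {A,J} in G with V→· removed — back-door holds.

V→E: minimal back-door set {A, J}.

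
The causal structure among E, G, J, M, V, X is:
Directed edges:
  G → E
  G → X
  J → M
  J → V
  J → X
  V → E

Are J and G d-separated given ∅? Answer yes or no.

Bayes-Ball from J | ∅ reaches {E,M,V,X}.
G ∉ reach(J|∅) ⇒ J ⊥ G | ∅.

Yes — J ⊥ G | ∅.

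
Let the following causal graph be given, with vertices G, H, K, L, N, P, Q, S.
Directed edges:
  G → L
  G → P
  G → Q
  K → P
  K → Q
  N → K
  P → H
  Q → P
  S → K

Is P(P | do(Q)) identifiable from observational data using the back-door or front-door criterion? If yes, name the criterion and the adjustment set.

desc(Q)\{Q}={H,P}; candidates ⊆ {G,K,L,N,S}.
size 0: {}; under {} Q still reaches {G,H,K,L,N,P,S} ∋ P.
size 1: {G}, {K}, {L} …(+2); under {G} Q still reaches {H,K,N,P,S} ∋ P.
{G,K}: Q⊥P given {G,K} in G with Q→· removed — back-door holds.
P(P|do(Q)) = Σ_{G,K} P(P|Q,G,K)·P(G,K).

P(P|do(Q)): backdoor, adjust for {G, K}.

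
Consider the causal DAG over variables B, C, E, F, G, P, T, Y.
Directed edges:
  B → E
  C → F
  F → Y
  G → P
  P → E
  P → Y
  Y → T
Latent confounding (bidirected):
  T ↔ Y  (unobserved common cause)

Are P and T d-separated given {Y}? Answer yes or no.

Bayes-Ball from P | {Y} reaches {C,E,F,G,T}.
T ∈ reach(P|{Y}) ⇒ P ⊥̸ T | {Y}.

No — P and T are d-connected given {Y}.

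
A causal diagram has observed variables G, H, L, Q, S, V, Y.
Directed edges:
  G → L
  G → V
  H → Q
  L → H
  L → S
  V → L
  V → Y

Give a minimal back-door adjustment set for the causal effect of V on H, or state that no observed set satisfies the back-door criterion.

V→H: minimal back-door set {G}.

desc(V)\{V}={H,L,Q,S,Y}; candidates ⊆ {G}.
size 0: {}; under {} V still reaches {G,H,L,Q,S} ∋ H.
{G}: V⊥H given {G} in G with V→· removed — back-door holds.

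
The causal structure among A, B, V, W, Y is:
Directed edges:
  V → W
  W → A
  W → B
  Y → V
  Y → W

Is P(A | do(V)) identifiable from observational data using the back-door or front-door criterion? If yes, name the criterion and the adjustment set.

desc(V)\{V}={A,B,W}; candidates ⊆ {Y}.
size 0: {}; under {} V still reaches {A,B,W,Y} ∋ A.
{Y}: V⊥A given {Y} in G with V→· removed — back-door holds.
P(A|do(V)) = Σ_{Y} P(A|V,Y)·P(Y).

P(A|do(V)): backdoor, adjust for {Y}.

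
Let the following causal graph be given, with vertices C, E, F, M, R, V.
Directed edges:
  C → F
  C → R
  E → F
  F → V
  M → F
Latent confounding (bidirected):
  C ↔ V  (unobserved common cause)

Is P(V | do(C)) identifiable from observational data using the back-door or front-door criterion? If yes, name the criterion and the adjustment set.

desc(C)\{C}={F,R,V}; candidates ⊆ {E,M}.
C↔V: latent back-door arc(s) into C.
size 0: {}; under {} C still reaches {V} ∋ V.
size 1: {E}, {M}; under {E} C still reaches {V} ∋ V.
size 2: {E,M}; under {E,M} C still reaches {V} ∋ V.
C↔V cannot be blocked by any observed set — no back-door set.
{F}: (i) intercepts every directed C→V path; (ii) no back-door C→{F}; (iii) {C} blocks every back-door {F}→V. Front-door holds.
P(V|do(C)) = Σ_{F} P(F|C) Σ_{C'} P(V|F,C')P(C').

P(V|do(C)): frontdoor, adjust for {F}.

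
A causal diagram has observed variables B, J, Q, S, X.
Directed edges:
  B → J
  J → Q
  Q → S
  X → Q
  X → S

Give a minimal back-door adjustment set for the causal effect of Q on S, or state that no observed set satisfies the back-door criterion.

Q→S: minimal back-door set {X}.

desc(Q)\{Q}={S}; candidates ⊆ {B,J,X}.
size 0: {}; under {} Q still reaches {B,J,S,X} ∋ S.
{X}: Q⊥S given {X} in G with Q→· removed — back-door holds.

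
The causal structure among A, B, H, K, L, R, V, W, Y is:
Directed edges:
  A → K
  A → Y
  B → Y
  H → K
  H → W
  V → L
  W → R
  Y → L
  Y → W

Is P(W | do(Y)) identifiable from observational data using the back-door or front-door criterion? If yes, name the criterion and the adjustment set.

P(W|do(Y)): backdoor, adjust for ∅.

desc(Y)\{Y}={L,R,W}; candidates ⊆ {A,B,H,K,V}.
∅: Y⊥W given ∅ in G with Y→· removed — back-door holds.
P(W|do(Y)) = P(W|Y) — no adjustment needed.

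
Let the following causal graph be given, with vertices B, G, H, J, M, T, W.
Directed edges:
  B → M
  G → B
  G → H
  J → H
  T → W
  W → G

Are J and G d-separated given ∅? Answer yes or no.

Bayes-Ball from J | ∅ reaches {H}.
G ∉ reach(J|∅) ⇒ J ⊥ G | ∅.

Yes — J ⊥ G | ∅.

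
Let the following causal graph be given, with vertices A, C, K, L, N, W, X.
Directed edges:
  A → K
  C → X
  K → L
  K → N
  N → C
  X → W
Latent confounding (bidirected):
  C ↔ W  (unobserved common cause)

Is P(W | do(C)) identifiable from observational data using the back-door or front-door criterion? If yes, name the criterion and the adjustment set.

P(W|do(C)): frontdoor, adjust for {X}.

desc(C)\{C}={W,X}; candidates ⊆ {A,K,L,N}.
C↔W: latent back-door arc(s) into C.
size 0: {}; under {} C still reaches {A,K,L,N,W} ∋ W.
size 1: {A}, {K}, {L} …(+1); under {A} C still reaches {K,L,N,W} ∋ W.
size 2: {A,K}, {A,L}, {A,N} …(+3); under {A,K} C still reaches {N,W} ∋ W.
C↔W cannot be blocked by any observed set — no back-door set.
{X}: (i) intercepts every directed C→W path; (ii) no back-door C→{X}; (iii) {C} blocks every back-door {X}→W. Front-door holds.
P(W|do(C)) = Σ_{X} P(X|C) Σ_{C'} P(W|X,C')P(C').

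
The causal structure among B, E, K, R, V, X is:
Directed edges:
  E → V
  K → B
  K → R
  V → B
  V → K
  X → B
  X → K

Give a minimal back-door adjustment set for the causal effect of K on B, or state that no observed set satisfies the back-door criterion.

K→B: minimal back-door set {V, X}.

desc(K)\{K}={B,R}; candidates ⊆ {E,V,X}.
size 0: {}; under {} K still reaches {B,E,V,X} ∋ B.
size 1: {E}, {V}, {X}; under {E} K still reaches {B,V,X} ∋ B.
{V,X}: K⊥B given {V,X} in G with K→· removed — back-door holds.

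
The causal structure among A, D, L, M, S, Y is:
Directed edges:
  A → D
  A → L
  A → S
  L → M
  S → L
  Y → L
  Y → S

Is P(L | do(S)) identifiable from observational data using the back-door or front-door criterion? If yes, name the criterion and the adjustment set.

desc(S)\{S}={L,M}; candidates ⊆ {A,D,Y}.
size 0: {}; under {} S still reaches {A,D,L,M,Y} ∋ L.
size 1: {A}, {D}, {Y}; under {A} S still reaches {L,M,Y} ∋ L.
{A,Y}: S⊥L given {A,Y} in G with S→· removed — back-door holds.
P(L|do(S)) = Σ_{A,Y} P(L|S,A,Y)·P(A,Y).

P(L|do(S)): backdoor, adjust for {A, Y}.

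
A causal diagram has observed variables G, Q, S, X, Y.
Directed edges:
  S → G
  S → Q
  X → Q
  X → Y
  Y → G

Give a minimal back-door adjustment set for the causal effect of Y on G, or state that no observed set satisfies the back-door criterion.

Y→G: minimal back-door set ∅.

desc(Y)\{Y}={G}; candidates ⊆ {Q,S,X}.
∅: Y⊥G given ∅ in G with Y→· removed — back-door holds.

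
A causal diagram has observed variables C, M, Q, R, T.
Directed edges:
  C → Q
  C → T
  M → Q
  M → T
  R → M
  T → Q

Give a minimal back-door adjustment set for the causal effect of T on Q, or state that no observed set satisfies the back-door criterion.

T→Q: minimal back-door set {C, M}.

desc(T)\{T}={Q}; candidates ⊆ {C,M,R}.
size 0: {}; under {} T still reaches {C,M,Q,R} ∋ Q.
size 1: {C}, {M}, {R}; under {C} T still reaches {M,Q,R} ∋ Q.
{C,M}: T⊥Q given {C,M} in G with T→· removed — back-door holds.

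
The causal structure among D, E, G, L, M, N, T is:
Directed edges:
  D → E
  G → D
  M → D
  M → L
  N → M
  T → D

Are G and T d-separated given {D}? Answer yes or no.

Bayes-Ball from G | {D} reaches {L,M,N,T}.
T ∈ reach(G|{D}) ⇒ G ⊥̸ T | {D}.

No — G and T are d-connected given {D}.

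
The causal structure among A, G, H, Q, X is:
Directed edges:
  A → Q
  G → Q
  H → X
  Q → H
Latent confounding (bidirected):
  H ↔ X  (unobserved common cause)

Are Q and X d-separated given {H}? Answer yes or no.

Bayes-Ball from Q | {H} reaches {A,G,X}.
X ∈ reach(Q|{H}) ⇒ Q ⊥̸ X | {H}.

No — Q and X are d-connected given {H}.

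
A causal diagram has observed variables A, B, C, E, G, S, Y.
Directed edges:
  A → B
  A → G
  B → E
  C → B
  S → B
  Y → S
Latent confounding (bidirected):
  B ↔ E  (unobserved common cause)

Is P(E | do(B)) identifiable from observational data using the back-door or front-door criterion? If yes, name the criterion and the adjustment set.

desc(B)\{B}={E}; candidates ⊆ {A,C,G,S,Y}.
B↔E: latent back-door arc(s) into B.
size 0: {}; under {} B still reaches {A,C,E,G,S,Y} ∋ E.
size 1: {A}, {C}, {G} …(+2); under {A} B still reaches {C,E,S,Y} ∋ E.
size 2: {A,C}, {A,G}, {A,S} …(+7); under {A,C} B still reaches {E,S,Y} ∋ E.
B↔E cannot be blocked by any observed set — no back-door set.
No mediator lies on a directed B→…→E path.
Neither criterion identifies P(E|do(B)) in this graph.

P(E|do(B)): not identifiable (no BD/FD set).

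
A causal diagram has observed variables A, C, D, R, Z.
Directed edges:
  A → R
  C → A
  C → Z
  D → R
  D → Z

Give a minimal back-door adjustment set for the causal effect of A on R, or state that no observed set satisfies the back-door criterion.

A→R: minimal back-door set ∅.

desc(A)\{A}={R}; candidates ⊆ {C,D,Z}.
∅: A⊥R given ∅ in G with A→· removed — back-door holds.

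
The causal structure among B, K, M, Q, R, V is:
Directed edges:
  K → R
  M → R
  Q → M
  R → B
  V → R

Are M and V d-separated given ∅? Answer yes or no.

Yes — M ⊥ V | ∅.

Bayes-Ball from M | ∅ reaches {B,Q,R}.
V ∉ reach(M|∅) ⇒ M ⊥ V | ∅.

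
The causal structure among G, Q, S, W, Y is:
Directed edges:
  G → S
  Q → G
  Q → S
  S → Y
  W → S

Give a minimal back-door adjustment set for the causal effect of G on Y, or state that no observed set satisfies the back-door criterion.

desc(G)\{G}={S,Y}; candidates ⊆ {Q,W}.
size 0: {}; under {} G still reaches {Q,S,Y} ∋ Y.
{Q}: G⊥Y given {Q} in G with G→· removed — back-door holds.

G→Y: minimal back-door set {Q}.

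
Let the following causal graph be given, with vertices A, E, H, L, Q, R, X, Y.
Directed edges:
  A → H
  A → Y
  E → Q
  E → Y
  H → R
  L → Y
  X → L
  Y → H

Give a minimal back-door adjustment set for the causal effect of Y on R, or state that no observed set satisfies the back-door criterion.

desc(Y)\{Y}={H,R}; candidates ⊆ {A,E,L,Q,X}.
size 0: {}; under {} Y still reaches {A,E,H,L,Q,R,X} ∋ R.
{A}: Y⊥R given {A} in G with Y→· removed — back-door holds.

Y→R: minimal back-door set {A}.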